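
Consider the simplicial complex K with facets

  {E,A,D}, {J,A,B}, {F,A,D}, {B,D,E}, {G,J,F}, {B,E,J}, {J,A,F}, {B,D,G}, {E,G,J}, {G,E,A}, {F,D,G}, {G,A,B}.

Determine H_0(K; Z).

Fix the vertex order A < B < D < E < F < G < J and write every simplex with vertices in increasing order. Then dim K = 2 and the simplices of K are:

  0-simplices (7): A, B, D, E, F, G, J
  1-simplices (18): AB, AD, AE, AF, AG, AJ, BD, BE, BG, BJ, DE, DF, DG, EG, EJ, FG, FJ, GJ
  2-simplices (12): ABG, ABJ, ADE, ADF, AEG, AFJ, BDE, BDG, BEJ, DFG, EGJ, FGJ

Hence C_0 ≅ Z^7, C_1 ≅ Z^18, C_2 ≅ Z^12.

Boundary ∂_1: C_1 → C_0 is given by ∂[p,q] = [q] − [p]. For instance
  ∂EJ = J − E.
This gives a 7×18 integer matrix of rank 6; reducing to Smith normal form yields diagonal entries (1,1,1,1,1,1).

∂_2: C_2 → C_1 maps a triangle to the signed sum of its edges. For instance
  ∂ADF = DF − AF + AD,
  ∂BEJ = EJ − BJ + BE.
The 18×12 boundary matrix has rank 12 and Smith normal form diag(1,1,1,1,1,1,1,1,1,1,1,2).

From H_k ≅ ker(∂_k) / im(∂_{k+1}) we obtain:

  H_0: rank C_0 − rank ∂_1 = 7 − 6 = 1, and the invariant factors of ∂_1 are all 1, so H_0 = Z.

(K is a triangulation of the real projective plane RP^2.)

H_0 = Z.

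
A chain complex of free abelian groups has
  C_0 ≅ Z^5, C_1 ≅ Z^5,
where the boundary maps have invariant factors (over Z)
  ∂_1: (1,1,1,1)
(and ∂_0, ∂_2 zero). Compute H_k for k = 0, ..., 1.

H_0 ≅ Z,  H_1 ≅ Z.

H_0: b_0 = 5 − 0 − 4 = 1; torsion from ∂_1 factors > 1: none. So H_0 ≅ Z.
H_1: b_1 = 5 − 4 − 0 = 1; torsion from ∂_2 factors > 1: none. So H_1 ≅ Z.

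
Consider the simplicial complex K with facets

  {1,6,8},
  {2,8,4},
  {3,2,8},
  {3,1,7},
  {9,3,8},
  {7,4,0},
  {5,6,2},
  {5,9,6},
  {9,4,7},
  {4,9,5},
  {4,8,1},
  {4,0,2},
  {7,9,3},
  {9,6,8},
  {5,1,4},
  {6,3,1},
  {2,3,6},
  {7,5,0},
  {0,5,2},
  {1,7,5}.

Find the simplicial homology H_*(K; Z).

Take the total order 0 < 1 < 2 < 3 < 4 < 5 < 6 < 7 < 8 < 9 on the vertex set. Then K (dimension 2) consists of the simplices:

  0-simplices (10): [0], [1], [2], [3], [4], [5], [6], [7], [8], [9]
  1-simplices (30): (30 of them)
  2-simplices (20): (20 of them)

Hence C_0 ≅ Z^10, C_1 ≅ Z^30, C_2 ≅ Z^20.

∂_1: C_1 → C_0 is given by ∂[p,q] = [q] − [p]. For instance
  ∂[4,9] = [9] − [4].
The resulting 10×30 matrix has rank 9, and its Smith normal form has invariant factors (1,1,1,1,1,1,1,1,1).

Boundary ∂_2: C_2 → C_1 maps a triangle to the signed sum of its edges. For instance
  ∂[1,3,7] = [3,7] − [1,7] + [1,3],
  ∂[0,2,4] = [2,4] − [0,4] + [0,2].
This gives a 30×20 integer matrix of rank 20; reducing to Smith normal form yields diagonal entries (1,1,1,1,1,1,1,1,1,1,1,1,1,1,1,1,1,1,1,2).

From H_k ≅ ker(∂_k) / im(∂_{k+1}) we obtain:

  H_0: rank C_0 − rank ∂_1 = 10 − 9 = 1, and the invariant factors of ∂_1 are all 1, so H_0 ≅ Z.
  H_1: rank ker ∂_1 − rank ∂_2 = (30 − 9) − 20 = 1, and ∂_2 has invariant factor 2 > 1, so H_1 ≅ Z × Z/2.
  H_2: rank ker ∂_2 − rank ∂_3 = (20 − 20) − 0 = 0, and there is no ∂_3, so H_2 ≅ 0.

As a check, the Euler characteristic is 10 − 30 + 20 = 0, which agrees with 1 − 1 + 0 = 0.
(K is a triangulation of the Klein bottle.)

H_0 ≅ Z,  H_1 ≅ Z × Z/2,  H_2 = 0.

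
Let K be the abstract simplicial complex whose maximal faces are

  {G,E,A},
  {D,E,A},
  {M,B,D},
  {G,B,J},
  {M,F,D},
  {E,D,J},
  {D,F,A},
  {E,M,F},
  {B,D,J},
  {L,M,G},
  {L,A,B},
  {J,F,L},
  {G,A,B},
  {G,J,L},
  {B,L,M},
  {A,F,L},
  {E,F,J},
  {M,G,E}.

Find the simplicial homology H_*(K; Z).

Fix the vertex order A < B < D < E < F < G < J < L < M and write every simplex with vertices in increasing order. Then dim K = 2 and the simplices of K are:

  0-simplices (9): A, B, D, E, F, G, J, L, M
  1-simplices (27): AB, AD, AE, AF, AG, AL, BD, BG, BJ, BL, BM, DE, DF, DJ, DM, EF, EG, EJ, EM, FJ, FL, FM, GJ, GL, GM, JL, LM
  2-simplices (18): ABG, ABL, ADE, ADF, AEG, AFL, BDJ, BDM, BGJ, BLM, DEJ, DFM, EFJ, EFM, EGM, FJL, GJL, GLM

giving chain groups C_0 ≅ Z^9, C_1 ≅ Z^27, C_2 ≅ Z^18.

The boundary map ∂_1: C_1 → C_0 sends each edge [p,q] (with p < q) to q − p.
This gives a 9×27 integer matrix of rank 8; reducing to Smith normal form yields diagonal entries (1,1,1,1,1,1,1,1).

∂_2: C_2 → C_1 maps a triangle to the signed sum of its edges. For instance
  ∂ABL = BL − AL + AB,
  ∂ADE = DE − AE + AD.
This gives a 27×18 integer matrix of rank 18; reducing to Smith normal form yields diagonal entries (1,1,1,1,1,1,1,1,1,1,1,1,1,1,1,1,1,2).

Reading off H_k = ker ∂_k / im ∂_{k+1}:

  H_0: rank C_0 − rank ∂_1 = 9 − 8 = 1, and the invariant factors of ∂_1 are all 1, so H_0 = Z.
  H_1: rank ker ∂_1 − rank ∂_2 = (27 − 8) − 18 = 1, and ∂_2 has invariant factor 2 > 1, so H_1 = Z ⊕ Z/2Z.
  H_2: rank ker ∂_2 − rank ∂_3 = (18 − 18) − 0 = 0, and there is no ∂_3, so H_2 = 0.

H_0 ≅ Z,  H_1 ≅ Z ⊕ Z/2Z,  H_2 = 0.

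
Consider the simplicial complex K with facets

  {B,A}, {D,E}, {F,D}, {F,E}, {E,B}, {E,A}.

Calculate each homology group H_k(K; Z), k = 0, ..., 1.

H_0 ≅ Z,  H_1 ≅ Z^2.

Order the vertices as A < B < D < E < F. Listing each simplex with vertices in this order, K has dimension 1 with simplices:

  0-simplices (5): A, B, D, E, F
  1-simplices (6): AB, AE, BE, DE, DF, EF

giving chain groups C_0 ≅ Z^5, C_1 ≅ Z^6.

∂_1: C_1 → C_0 sends each edge [p,q] (with p < q) to q − p.
This gives a 5×6 integer matrix of rank 4; reducing to Smith normal form yields diagonal entries (1,1,1,1).

Reading off H_k = ker ∂_k / im ∂_{k+1}:

  H_0: rank C_0 − rank ∂_1 = 5 − 4 = 1, and the invariant factors of ∂_1 are all 1, so H_0 ≅ Z.
  H_1: rank ker ∂_1 − rank ∂_2 = (6 − 4) − 0 = 2, and there is no ∂_2, so H_1 ≅ Z^2.

As a check, the Euler characteristic is 5 − 6 = -1, which agrees with 1 − 2 = -1.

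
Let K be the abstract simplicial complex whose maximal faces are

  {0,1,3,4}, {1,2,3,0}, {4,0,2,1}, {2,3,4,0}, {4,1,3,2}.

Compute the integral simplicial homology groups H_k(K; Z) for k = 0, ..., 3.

K has 5 vertices, 10 edges, 10 triangles, 5 3-simplices.
rank ∂_0 = 0, rank ∂_1 = 4 ⇒ b_0 = 5 − 0 − 4 = 1; all invariant factors of ∂_1 are 1 so no torsion. So H_0 = Z.
rank ∂_1 = 4, rank ∂_2 = 6 ⇒ b_1 = 10 − 4 − 6 = 0; all invariant factors of ∂_2 are 1 so no torsion. So H_1 = 0.
rank ∂_2 = 6, rank ∂_3 = 4 ⇒ b_2 = 10 − 6 − 4 = 0; all invariant factors of ∂_3 are 1 so no torsion. So H_2 = 0.
rank ∂_3 = 4, rank ∂_4 = 0 ⇒ b_3 = 5 − 4 − 0 = 1. So H_3 = Z.

H_0 ≅ Z,  H_1 = 0,  H_2 = 0,  H_3 ≅ Z.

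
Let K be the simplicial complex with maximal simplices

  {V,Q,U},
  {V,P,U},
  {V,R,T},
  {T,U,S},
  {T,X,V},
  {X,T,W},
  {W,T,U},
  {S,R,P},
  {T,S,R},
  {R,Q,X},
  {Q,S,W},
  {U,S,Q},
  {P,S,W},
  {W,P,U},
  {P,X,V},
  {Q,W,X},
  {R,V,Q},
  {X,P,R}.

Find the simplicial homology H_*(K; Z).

Fix the vertex order P < Q < R < S < T < U < V < W < X and write every simplex with vertices in increasing order. Then dim K = 2 and the simplices of K are:

  0-simplices (9): P, Q, R, S, T, U, V, W, X
  1-simplices (27): PR, PS, PU, PV, PW, PX, QR, QS, QU, QV, QW, QX, RS, RT, RV, RX, ST, SU, SW, TU, TV, TW, TX, UV, UW, VX, WX
  2-simplices (18): PRS, PRX, PSW, PUV, PUW, PVX, QRV, QRX, QSU, QSW, QUV, QWX, RST, RTV, STU, TUW, TVX, TWX

Hence C_0 ≅ Z^9, C_1 ≅ Z^27, C_2 ≅ Z^18.

The boundary map ∂_1: C_1 → C_0 is given by ∂[p,q] = [q] − [p].
The 9×27 boundary matrix has rank 8 and Smith normal form diag(1,1,1,1,1,1,1,1).

Boundary ∂_2: C_2 → C_1 acts by ∂[p,q,r] = [q,r] − [p,r] + [p,q]. For instance
  ∂QSW = SW − QW + QS,
  ∂PVX = VX − PX + PV.
As a 27×18 matrix over Z this has rank 18, with invariant factors (1,1,1,1,1,1,1,1,1,1,1,1,1,1,1,1,1,2).

Now H_k = ker ∂_k / im ∂_{k+1}, so:

  H_0: rank C_0 − rank ∂_1 = 9 − 8 = 1, and the invariant factors of ∂_1 are all 1, so H_0 = Z.
  H_1: rank ker ∂_1 − rank ∂_2 = (27 − 8) − 18 = 1, and ∂_2 has invariant factor 2 > 1, so H_1 = Z ⊕ Z/2.
  H_2: rank ker ∂_2 − rank ∂_3 = (18 − 18) − 0 = 0, and there is no ∂_3, so H_2 = 0.

H_0 ≅ Z,  H_1 ≅ Z ⊕ Z/2,  H_2 = 0.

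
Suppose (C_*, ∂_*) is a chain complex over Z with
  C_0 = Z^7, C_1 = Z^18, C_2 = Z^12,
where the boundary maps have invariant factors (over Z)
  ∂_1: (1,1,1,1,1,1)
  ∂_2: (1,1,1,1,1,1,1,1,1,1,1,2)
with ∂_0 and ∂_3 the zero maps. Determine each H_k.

H_0: b_0 = 7 − 0 − 6 = 1; torsion from ∂_1 factors > 1: none. So H_0 = Z.
H_1: b_1 = 18 − 6 − 12 = 0; torsion from ∂_2 factors > 1: [2]. So H_1 = Z_2.
H_2: b_2 = 12 − 12 − 0 = 0; torsion from ∂_3 factors > 1: none. So H_2 = 0.

H_0 = Z,  H_1 = Z_2,  H_2 = 0.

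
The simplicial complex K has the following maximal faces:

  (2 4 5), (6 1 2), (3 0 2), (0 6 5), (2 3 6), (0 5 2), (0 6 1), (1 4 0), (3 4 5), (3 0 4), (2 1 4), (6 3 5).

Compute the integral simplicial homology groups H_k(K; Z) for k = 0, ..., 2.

H_0 ≅ Z,  H_1 ≅ Z_2,  H_2 = 0.

We work with the vertex ordering 0 < 1 < 2 < 3 < 4 < 5 < 6. The simplices of K, each written with vertices in increasing order, are:

  0-simplices (7): [0], [1], [2], [3], [4], [5], [6]
  1-simplices (18): [0,1], [0,2], [0,3], [0,4], [0,5], [0,6], [1,2], [1,4], [1,6], [2,3], [2,4], [2,5], [2,6], [3,4], [3,5], [3,6], [4,5], [5,6]
  2-simplices (12): [0,1,4], [0,1,6], [0,2,3], [0,2,5], [0,3,4], [0,5,6], [1,2,4], [1,2,6], [2,3,6], [2,4,5], [3,4,5], [3,5,6]

so the chain groups are C_0 ≅ Z^7, C_1 ≅ Z^18, C_2 ≅ Z^12.

Boundary ∂_1: C_1 → C_0 sends each edge [p,q] (with p < q) to q − p. For instance
  ∂[1,2] = [2] − [1].
As a 7×18 matrix over Z this has rank 6, with invariant factors (1,1,1,1,1,1).

∂_2: C_2 → C_1 sends each 2-simplex [p,q,r] to [q,r] − [p,r] + [p,q]. For instance
  ∂[0,2,3] = [2,3] − [0,3] + [0,2],
  ∂[3,5,6] = [5,6] − [3,6] + [3,5].
The 18×12 boundary matrix has rank 12 and Smith normal form diag(1,1,1,1,1,1,1,1,1,1,1,2).

Reading off H_k = ker ∂_k / im ∂_{k+1}:

  H_0: rank C_0 − rank ∂_1 = 7 − 6 = 1, and the invariant factors of ∂_1 are all 1, so H_0 = Z.
  H_1: rank ker ∂_1 − rank ∂_2 = (18 − 6) − 12 = 0, and ∂_2 has invariant factor 2 > 1, so H_1 = Z_2.
  H_2: rank ker ∂_2 − rank ∂_3 = (12 − 12) − 0 = 0, and there is no ∂_3, so H_2 = 0.

As a check, the Euler characteristic is 7 − 18 + 12 = 1, which agrees with 1 − 0 + 0 = 1.
(K is a triangulation of the real projective plane RP^2.)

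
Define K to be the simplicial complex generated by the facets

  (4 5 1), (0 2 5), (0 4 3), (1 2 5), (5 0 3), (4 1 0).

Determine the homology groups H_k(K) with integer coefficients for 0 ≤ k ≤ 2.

H_0 = Z,  H_1 = Z,  H_2 = 0.

Take the total order 0 < 1 < 2 < 3 < 4 < 5 on the vertex set. Then K (dimension 2) consists of the simplices:

  0-simplices (6): [0], [1], [2], [3], [4], [5]
  1-simplices (12): [0,1], [0,2], [0,3], [0,4], [0,5], [1,2], [1,4], [1,5], [2,5], [3,4], [3,5], [4,5]
  2-simplices (6): [0,1,4], [0,2,5], [0,3,4], [0,3,5], [1,2,5], [1,4,5]

Hence C_0 ≅ Z^6, C_1 ≅ Z^12, C_2 ≅ Z^6.

∂_1: C_1 → C_0 maps an edge to its endpoints' difference, ∂[p,q] = q − p.
As a 6×12 matrix over Z this has rank 5, with invariant factors (1,1,1,1,1).

∂_2: C_2 → C_1 sends each 2-simplex [p,q,r] to [q,r] − [p,r] + [p,q]. For instance
  ∂[0,1,4] = [1,4] − [0,4] + [0,1],
  ∂[1,2,5] = [2,5] − [1,5] + [1,2].
As a 12×6 matrix over Z this has rank 6, with invariant factors (1,1,1,1,1,1).

Computing H_k = (kernel of ∂_k) / (image of ∂_{k+1}):

  H_0: rank C_0 − rank ∂_1 = 6 − 5 = 1, and the invariant factors of ∂_1 are all 1, so H_0 ≅ Z.
  H_1: rank ker ∂_1 − rank ∂_2 = (12 − 5) − 6 = 1, and the invariant factors of ∂_2 are all 1, so H_1 ≅ Z.
  H_2: rank ker ∂_2 − rank ∂_3 = (6 − 6) − 0 = 0, and there is no ∂_3, so H_2 ≅ 0.

As a check, the Euler characteristic is 6 − 12 + 6 = 0, which agrees with 1 − 1 + 0 = 0.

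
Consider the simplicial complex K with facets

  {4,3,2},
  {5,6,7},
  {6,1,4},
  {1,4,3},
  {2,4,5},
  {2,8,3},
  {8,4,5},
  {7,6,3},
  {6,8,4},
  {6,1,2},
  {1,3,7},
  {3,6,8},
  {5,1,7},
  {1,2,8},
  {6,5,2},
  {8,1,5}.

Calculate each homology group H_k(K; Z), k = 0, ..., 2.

Take the total order 1 < 2 < 3 < 4 < 5 < 6 < 7 < 8 on the vertex set. Then K (dimension 2) consists of the simplices:

  0-simplices (8): [1], [2], [3], [4], [5], [6], [7], [8]
  1-simplices (24): (24 of them)
  2-simplices (16): [1,2,6], [1,2,8], [1,3,4], [1,3,7], [1,4,6], [1,5,7], [1,5,8], [2,3,4], [2,3,8], [2,4,5], [2,5,6], [3,6,7], [3,6,8], [4,5,8], [4,6,8], [5,6,7]

so the chain groups are C_0 ≅ Z^8, C_1 ≅ Z^24, C_2 ≅ Z^16.

The boundary map ∂_1: C_1 → C_0 sends each edge [p,q] (with p < q) to q − p.
The 8×24 boundary matrix has rank 7 and Smith normal form diag(1,1,1,1,1,1,1).

Boundary ∂_2: C_2 → C_1 sends each 2-simplex [p,q,r] to [q,r] − [p,r] + [p,q]. For instance
  ∂[4,5,8] = [5,8] − [4,8] + [4,5],
  ∂[1,4,6] = [4,6] − [1,6] + [1,4].
This gives a 24×16 integer matrix of rank 15; reducing to Smith normal form yields diagonal entries (1,1,1,1,1,1,1,1,1,1,1,1,1,1,1).

From H_k ≅ ker(∂_k) / im(∂_{k+1}) we obtain:

  H_0: rank C_0 − rank ∂_1 = 8 − 7 = 1, and the invariant factors of ∂_1 are all 1, so H_0 ≅ Z.
  H_1: rank ker ∂_1 − rank ∂_2 = (24 − 7) − 15 = 2, and the invariant factors of ∂_2 are all 1, so H_1 ≅ Z^2.
  H_2: rank ker ∂_2 − rank ∂_3 = (16 − 15) − 0 = 1, and there is no ∂_3, so H_2 ≅ Z.

H_0 ≅ Z,  H_1 ≅ Z^2,  H_2 ≅ Z.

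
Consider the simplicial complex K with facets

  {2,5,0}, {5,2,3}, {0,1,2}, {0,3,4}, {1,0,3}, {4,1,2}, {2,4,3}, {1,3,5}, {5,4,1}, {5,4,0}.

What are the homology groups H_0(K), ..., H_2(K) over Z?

H_0 = Z,  H_1 = Z/2,  H_2 = 0.

We work with the vertex ordering 0 < 1 < 2 < 3 < 4 < 5. The simplices of K, each written with vertices in increasing order, are:

  0-simplices (6): [0], [1], [2], [3], [4], [5]
  1-simplices (15): [0,1], [0,2], [0,3], [0,4], [0,5], [1,2], [1,3], [1,4], [1,5], [2,3], [2,4], [2,5], [3,4], [3,5], [4,5]
  2-simplices (10): [0,1,2], [0,1,3], [0,2,5], [0,3,4], [0,4,5], [1,2,4], [1,3,5], [1,4,5], [2,3,4], [2,3,5]

so the chain groups are C_0 ≅ Z^6, C_1 ≅ Z^15, C_2 ≅ Z^10.

∂_1: C_1 → C_0 maps an edge to its endpoints' difference, ∂[p,q] = q − p.
The 6×15 boundary matrix has rank 5 and Smith normal form diag(1,1,1,1,1).

∂_2: C_2 → C_1 sends each 2-simplex [p,q,r] to [q,r] − [p,r] + [p,q]. For instance
  ∂[0,2,5] = [2,5] − [0,5] + [0,2],
  ∂[2,3,5] = [3,5] − [2,5] + [2,3].
As a 15×10 matrix over Z this has rank 10, with invariant factors (1,1,1,1,1,1,1,1,1,2).

Computing H_k = (kernel of ∂_k) / (image of ∂_{k+1}):

  H_0: rank C_0 − rank ∂_1 = 6 − 5 = 1, and the invariant factors of ∂_1 are all 1, so H_0 = Z.
  H_1: rank ker ∂_1 − rank ∂_2 = (15 − 5) − 10 = 0, and ∂_2 has invariant factor 2 > 1, so H_1 = Z/2.
  H_2: rank ker ∂_2 − rank ∂_3 = (10 − 10) − 0 = 0, and there is no ∂_3, so H_2 = 0.

As a check, the Euler characteristic is 6 − 15 + 10 = 1, which agrees with 1 − 0 + 0 = 1.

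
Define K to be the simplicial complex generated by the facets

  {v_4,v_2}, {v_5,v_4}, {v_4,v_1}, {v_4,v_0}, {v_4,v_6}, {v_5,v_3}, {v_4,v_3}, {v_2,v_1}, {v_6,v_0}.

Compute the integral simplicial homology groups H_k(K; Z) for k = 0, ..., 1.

H_0 = Z,  H_1 = Z^3.

Fix the vertex order v_0 < v_1 < v_2 < v_3 < v_4 < v_5 < v_6 and write every simplex with vertices in increasing order. Then dim K = 1 and the simplices of K are:

  0-simplices (7): [v_0], [v_1], [v_2], [v_3], [v_4], [v_5], [v_6]
  1-simplices (9): [v_0,v_4], [v_0,v_6], [v_1,v_2], [v_1,v_4], [v_2,v_4], [v_3,v_4], [v_3,v_5], [v_4,v_5], [v_4,v_6]

so the chain groups are C_0 ≅ Z^7, C_1 ≅ Z^9.

∂_1: C_1 → C_0 is given by ∂[p,q] = [q] − [p]. For instance
  ∂[v_1,v_2] = [v_2] − [v_1].
As a 7×9 matrix over Z this has rank 6, with invariant factors (1,1,1,1,1,1).

Now H_k = ker ∂_k / im ∂_{k+1}, so:

  H_0: rank C_0 − rank ∂_1 = 7 − 6 = 1, and the invariant factors of ∂_1 are all 1, so H_0 ≅ Z.
  H_1: rank ker ∂_1 − rank ∂_2 = (9 − 6) − 0 = 3, and there is no ∂_2, so H_1 ≅ Z^3.

As a check, the Euler characteristic is 7 − 9 = -2, which agrees with 1 − 3 = -2.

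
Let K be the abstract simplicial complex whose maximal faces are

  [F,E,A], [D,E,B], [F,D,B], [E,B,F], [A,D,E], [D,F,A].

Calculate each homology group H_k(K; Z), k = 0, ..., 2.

Order the vertices as A < B < D < E < F. Listing each simplex with vertices in this order, K has dimension 2 with simplices:

  0-simplices (5): A, B, D, E, F
  1-simplices (9): AD, AE, AF, BD, BE, BF, DE, DF, EF
  2-simplices (6): ADE, ADF, AEF, BDE, BDF, BEF

so the chain groups are C_0 ≅ Z^5, C_1 ≅ Z^9, C_2 ≅ Z^6.

∂_1: C_1 → C_0 sends each edge [p,q] (with p < q) to q − p. For instance
  ∂AD = D − A.
As a 5×9 matrix over Z this has rank 4, with invariant factors (1,1,1,1).

The boundary map ∂_2: C_2 → C_1 acts by ∂[p,q,r] = [q,r] − [p,r] + [p,q]. For instance
  ∂ADF = DF − AF + AD,
  ∂BDF = DF − BF + BD.
This gives a 9×6 integer matrix of rank 5; reducing to Smith normal form yields diagonal entries (1,1,1,1,1).

Computing H_k = (kernel of ∂_k) / (image of ∂_{k+1}):

  H_0: rank C_0 − rank ∂_1 = 5 − 4 = 1, and the invariant factors of ∂_1 are all 1, so H_0 = Z.
  H_1: rank ker ∂_1 − rank ∂_2 = (9 − 4) − 5 = 0, and the invariant factors of ∂_2 are all 1, so H_1 = 0.
  H_2: rank ker ∂_2 − rank ∂_3 = (6 − 5) − 0 = 1, and there is no ∂_3, so H_2 = Z.

As a check, the Euler characteristic is 5 − 9 + 6 = 2, which agrees with 1 − 0 + 1 = 2.

H_0 ≅ Z,  H_1 = 0,  H_2 ≅ Z.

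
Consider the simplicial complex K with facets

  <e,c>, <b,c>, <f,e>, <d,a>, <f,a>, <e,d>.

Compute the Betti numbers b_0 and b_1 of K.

b_0 = 1, b_1 = 1.

Order the vertices as a < b < c < d < e < f. Listing each simplex with vertices in this order, K has dimension 1 with simplices:

  0-simplices (6): a, b, c, d, e, f
  1-simplices (6): ad, af, bc, ce, de, ef

so the chain groups are C_0 ≅ Z^6, C_1 ≅ Z^6.

The boundary map ∂_1: C_1 → C_0 sends each edge [p,q] (with p < q) to q − p.
As a 6×6 matrix over Z this has rank 5, with invariant factors (1,1,1,1,1).

Now H_k = ker ∂_k / im ∂_{k+1}, so:

  H_0: rank C_0 − rank ∂_1 = 6 − 5 = 1, and the invariant factors of ∂_1 are all 1, so H_0 = Z.
  H_1: rank ker ∂_1 − rank ∂_2 = (6 − 5) − 0 = 1, and there is no ∂_2, so H_1 = Z.

Hence the Betti numbers are b_0 = 1, b_1 = 1.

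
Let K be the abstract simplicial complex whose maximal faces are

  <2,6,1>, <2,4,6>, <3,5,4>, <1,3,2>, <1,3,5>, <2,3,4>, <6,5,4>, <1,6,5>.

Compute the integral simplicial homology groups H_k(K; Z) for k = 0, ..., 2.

H_0 = Z,  H_1 = 0,  H_2 = Z.

Take the total order 1 < 2 < 3 < 4 < 5 < 6 on the vertex set. Then K (dimension 2) consists of the simplices:

  0-simplices (6): [1], [2], [3], [4], [5], [6]
  1-simplices (12): [1,2], [1,3], [1,5], [1,6], [2,3], [2,4], [2,6], [3,4], [3,5], [4,5], [4,6], [5,6]
  2-simplices (8): [1,2,3], [1,2,6], [1,3,5], [1,5,6], [2,3,4], [2,4,6], [3,4,5], [4,5,6]

giving chain groups C_0 ≅ Z^6, C_1 ≅ Z^12, C_2 ≅ Z^8.

The boundary map ∂_1: C_1 → C_0 is given by ∂[p,q] = [q] − [p].
As a 6×12 matrix over Z this has rank 5, with invariant factors (1,1,1,1,1).

The boundary map ∂_2: C_2 → C_1 acts by ∂[p,q,r] = [q,r] − [p,r] + [p,q]. For instance
  ∂[1,5,6] = [5,6] − [1,6] + [1,5],
  ∂[3,4,5] = [4,5] − [3,5] + [3,4].
The 12×8 boundary matrix has rank 7 and Smith normal form diag(1,1,1,1,1,1,1).

From H_k ≅ ker(∂_k) / im(∂_{k+1}) we obtain:

  H_0: rank C_0 − rank ∂_1 = 6 − 5 = 1, and the invariant factors of ∂_1 are all 1, so H_0 ≅ Z.
  H_1: rank ker ∂_1 − rank ∂_2 = (12 − 5) − 7 = 0, and the invariant factors of ∂_2 are all 1, so H_1 ≅ 0.
  H_2: rank ker ∂_2 − rank ∂_3 = (8 − 7) − 0 = 1, and there is no ∂_3, so H_2 ≅ Z.

As a check, the Euler characteristic is 6 − 12 + 8 = 2, which agrees with 1 − 0 + 1 = 2.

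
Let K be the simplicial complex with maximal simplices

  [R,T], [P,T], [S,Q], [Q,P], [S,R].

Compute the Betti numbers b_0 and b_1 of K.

b_0 = 1, b_1 = 1.

Order the vertices as P < Q < R < S < T. Listing each simplex with vertices in this order, K has dimension 1 with simplices:

  0-simplices (5): P, Q, R, S, T
  1-simplices (5): PQ, PT, QS, RS, RT

giving chain groups C_0 ≅ Z^5, C_1 ≅ Z^5.

The boundary map ∂_1: C_1 → C_0 is given by ∂[p,q] = [q] − [p].
The 5×5 boundary matrix has rank 4 and Smith normal form diag(1,1,1,1).

Reading off H_k = ker ∂_k / im ∂_{k+1}:

  H_0: rank C_0 − rank ∂_1 = 5 − 4 = 1, and the invariant factors of ∂_1 are all 1, so H_0 ≅ Z.
  H_1: rank ker ∂_1 − rank ∂_2 = (5 − 4) − 0 = 1, and there is no ∂_2, so H_1 ≅ Z.

As a check, the Euler characteristic is 5 − 5 = 0, which agrees with 1 − 1 = 0.
(K is a triangulation of the circle S^1.)

Hence the Betti numbers are b_0 = 1, b_1 = 1.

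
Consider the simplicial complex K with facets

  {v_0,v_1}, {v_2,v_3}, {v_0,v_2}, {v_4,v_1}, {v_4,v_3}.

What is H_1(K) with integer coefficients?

Fix the vertex order v_0 < v_1 < v_2 < v_3 < v_4 and write every simplex with vertices in increasing order. Then dim K = 1 and the simplices of K are:

  0-simplices (5): [v_0], [v_1], [v_2], [v_3], [v_4]
  1-simplices (5): [v_0,v_1], [v_0,v_2], [v_1,v_4], [v_2,v_3], [v_3,v_4]

giving chain groups C_0 ≅ Z^5, C_1 ≅ Z^5.

∂_1: C_1 → C_0 sends each edge [p,q] (with p < q) to q − p. For instance
  ∂[v_1,v_4] = [v_4] − [v_1].
As a 5×5 matrix over Z this has rank 4, with invariant factors (1,1,1,1).

Now H_k = ker ∂_k / im ∂_{k+1}, so:

  H_1: rank ker ∂_1 − rank ∂_2 = (5 − 4) − 0 = 1, and there is no ∂_2, so H_1 = Z.

H_1 ≅ Z.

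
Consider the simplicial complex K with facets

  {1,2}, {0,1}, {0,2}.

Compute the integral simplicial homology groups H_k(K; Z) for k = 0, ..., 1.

H_0 ≅ Z,  H_1 ≅ Z.

We work with the vertex ordering 0 < 1 < 2. The simplices of K, each written with vertices in increasing order, are:

  0-simplices (3): [0], [1], [2]
  1-simplices (3): [0,1], [0,2], [1,2]

Hence C_0 ≅ Z^3, C_1 ≅ Z^3.

The boundary map ∂_1: C_1 → C_0 is given by ∂[p,q] = [q] − [p].
The resulting 3×3 matrix has rank 2, and its Smith normal form has invariant factors (1,1).

Reading off H_k = ker ∂_k / im ∂_{k+1}:

  H_0: rank C_0 − rank ∂_1 = 3 − 2 = 1, and the invariant factors of ∂_1 are all 1, so H_0 = Z.
  H_1: rank ker ∂_1 − rank ∂_2 = (3 − 2) − 0 = 1, and there is no ∂_2, so H_1 = Z.

As a check, the Euler characteristic is 3 − 3 = 0, which agrees with 1 − 1 = 0.
(K is a triangulation of the circle S^1.)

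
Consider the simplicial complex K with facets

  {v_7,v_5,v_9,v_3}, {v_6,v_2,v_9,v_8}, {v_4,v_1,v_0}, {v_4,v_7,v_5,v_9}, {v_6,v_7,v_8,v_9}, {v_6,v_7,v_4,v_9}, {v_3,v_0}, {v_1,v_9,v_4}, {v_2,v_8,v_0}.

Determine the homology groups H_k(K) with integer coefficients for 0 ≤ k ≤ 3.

H_0 = Z,  H_1 = Z^2,  H_2 = 0,  H_3 = 0.

We work with the vertex ordering v_0 < v_1 < v_2 < v_3 < v_4 < v_5 < v_6 < v_7 < v_8 < v_9. The simplices of K, each written with vertices in increasing order, are:

  0-simplices (10): [v_0], [v_1], [v_2], [v_3], [v_4], [v_5], [v_6], [v_7], [v_8], [v_9]
  1-simplices (25): (25 of them)
  2-simplices (19): (19 of them)
  3-simplices (5): [v_2,v_6,v_8,v_9], [v_3,v_5,v_7,v_9], [v_4,v_5,v_7,v_9], [v_4,v_6,v_7,v_9], [v_6,v_7,v_8,v_9]

so the chain groups are C_0 ≅ Z^10, C_1 ≅ Z^25, C_2 ≅ Z^19, C_3 ≅ Z^5.

Boundary ∂_1: C_1 → C_0 maps an edge to its endpoints' difference, ∂[p,q] = q − p.
The 10×25 boundary matrix has rank 9 and Smith normal form diag(1,1,1,1,1,1,1,1,1).

∂_2: C_2 → C_1 sends each 2-simplex [p,q,r] to [q,r] − [p,r] + [p,q]. For instance
  ∂[v_3,v_5,v_7] = [v_5,v_7] − [v_3,v_7] + [v_3,v_5],
  ∂[v_4,v_6,v_9] = [v_6,v_9] − [v_4,v_9] + [v_4,v_6].
The 25×19 boundary matrix has rank 14 and Smith normal form diag(1,1,1,1,1,1,1,1,1,1,1,1,1,1).

Boundary ∂_3: C_3 → C_2 sends each 3-simplex σ to the alternating sum Σ_i (−1)^i (σ with its i-th vertex removed). For instance
  ∂[v_6,v_7,v_8,v_9] = [v_7,v_8,v_9] − [v_6,v_8,v_9] + [v_6,v_7,v_9] − [v_6,v_7,v_8],
  ∂[v_3,v_5,v_7,v_9] = [v_5,v_7,v_9] − [v_3,v_7,v_9] + [v_3,v_5,v_9] − [v_3,v_5,v_7].
This gives a 19×5 integer matrix of rank 5; reducing to Smith normal form yields diagonal entries (1,1,1,1,1).

Computing H_k = (kernel of ∂_k) / (image of ∂_{k+1}):

  H_0: rank C_0 − rank ∂_1 = 10 − 9 = 1, and the invariant factors of ∂_1 are all 1, so H_0 ≅ Z.
  H_1: rank ker ∂_1 − rank ∂_2 = (25 − 9) − 14 = 2, and the invariant factors of ∂_2 are all 1, so H_1 ≅ Z^2.
  H_2: rank ker ∂_2 − rank ∂_3 = (19 − 14) − 5 = 0, and the invariant factors of ∂_3 are all 1, so H_2 ≅ 0.
  H_3: rank ker ∂_3 − rank ∂_4 = (5 − 5) − 0 = 0, and there is no ∂_4, so H_3 ≅ 0.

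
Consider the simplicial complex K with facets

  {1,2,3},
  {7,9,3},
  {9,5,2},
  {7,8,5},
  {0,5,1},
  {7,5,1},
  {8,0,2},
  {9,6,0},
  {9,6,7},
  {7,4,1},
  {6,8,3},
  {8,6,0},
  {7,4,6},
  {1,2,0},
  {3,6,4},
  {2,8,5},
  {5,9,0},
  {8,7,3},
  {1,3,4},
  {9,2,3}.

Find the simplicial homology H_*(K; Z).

H_0 ≅ Z,  H_1 ≅ Z ⊕ Z/2Z,  H_2 = 0.

We work with the vertex ordering 0 < 1 < 2 < 3 < 4 < 5 < 6 < 7 < 8 < 9. The simplices of K, each written with vertices in increasing order, are:

  0-simplices (10): [0], [1], [2], [3], [4], [5], [6], [7], [8], [9]
  1-simplices (30): (30 of them)
  2-simplices (20): (20 of them)

giving chain groups C_0 ≅ Z^10, C_1 ≅ Z^30, C_2 ≅ Z^20.

The boundary map ∂_1: C_1 → C_0 maps an edge to its endpoints' difference, ∂[p,q] = q − p. For instance
  ∂[1,2] = [2] − [1].
As a 10×30 matrix over Z this has rank 9, with invariant factors (1,1,1,1,1,1,1,1,1).

The boundary map ∂_2: C_2 → C_1 sends each 2-simplex [p,q,r] to [q,r] − [p,r] + [p,q]. For instance
  ∂[0,6,8] = [6,8] − [0,8] + [0,6],
  ∂[1,4,7] = [4,7] − [1,7] + [1,4].
The resulting 30×20 matrix has rank 20, and its Smith normal form has invariant factors (1,1,1,1,1,1,1,1,1,1,1,1,1,1,1,1,1,1,1,2).

Now H_k = ker ∂_k / im ∂_{k+1}, so:

  H_0: rank C_0 − rank ∂_1 = 10 − 9 = 1, and the invariant factors of ∂_1 are all 1, so H_0 ≅ Z.
  H_1: rank ker ∂_1 − rank ∂_2 = (30 − 9) − 20 = 1, and ∂_2 has invariant factor 2 > 1, so H_1 ≅ Z ⊕ Z/2Z.
  H_2: rank ker ∂_2 − rank ∂_3 = (20 − 20) − 0 = 0, and there is no ∂_3, so H_2 ≅ 0.

As a check, the Euler characteristic is 10 − 30 + 20 = 0, which agrees with 1 − 1 + 0 = 0.
(K is a triangulation of the Klein bottle.)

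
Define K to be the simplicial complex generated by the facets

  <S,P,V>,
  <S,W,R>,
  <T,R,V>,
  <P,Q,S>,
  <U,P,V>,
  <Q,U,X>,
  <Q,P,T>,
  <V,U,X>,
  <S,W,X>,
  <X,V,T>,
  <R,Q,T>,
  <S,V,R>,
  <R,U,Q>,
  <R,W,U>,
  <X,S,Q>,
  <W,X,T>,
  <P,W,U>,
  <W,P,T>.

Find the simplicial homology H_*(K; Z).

H_0 = Z,  H_1 = Z^2,  H_2 = Z.

Order the vertices as P < Q < R < S < T < U < V < W < X. Listing each simplex with vertices in this order, K has dimension 2 with simplices:

  0-simplices (9): P, Q, R, S, T, U, V, W, X
  1-simplices (27): PQ, PS, PT, PU, PV, PW, QR, QS, QT, QU, QX, RS, RT, RU, RV, RW, SV, SW, SX, TV, TW, TX, UV, UW, UX, VX, WX
  2-simplices (18): PQS, PQT, PSV, PTW, PUV, PUW, QRT, QRU, QSX, QUX, RSV, RSW, RTV, RUW, SWX, TVX, TWX, UVX

giving chain groups C_0 ≅ Z^9, C_1 ≅ Z^27, C_2 ≅ Z^18.

The boundary map ∂_1: C_1 → C_0 sends each edge [p,q] (with p < q) to q − p. For instance
  ∂QS = S − Q.
This gives a 9×27 integer matrix of rank 8; reducing to Smith normal form yields diagonal entries (1,1,1,1,1,1,1,1).

Boundary ∂_2: C_2 → C_1 acts by ∂[p,q,r] = [q,r] − [p,r] + [p,q]. For instance
  ∂UVX = VX − UX + UV,
  ∂RSV = SV − RV + RS.
The resulting 27×18 matrix has rank 17, and its Smith normal form has invariant factors (1,1,1,1,1,1,1,1,1,1,1,1,1,1,1,1,1).

Now H_k = ker ∂_k / im ∂_{k+1}, so:

  H_0: rank C_0 − rank ∂_1 = 9 − 8 = 1, and the invariant factors of ∂_1 are all 1, so H_0 ≅ Z.
  H_1: rank ker ∂_1 − rank ∂_2 = (27 − 8) − 17 = 2, and the invariant factors of ∂_2 are all 1, so H_1 ≅ Z^2.
  H_2: rank ker ∂_2 − rank ∂_3 = (18 − 17) − 0 = 1, and there is no ∂_3, so H_2 ≅ Z.

As a check, the Euler characteristic is 9 − 27 + 18 = 0, which agrees with 1 − 2 + 1 = 0.
(K is a triangulation of the torus T^2.)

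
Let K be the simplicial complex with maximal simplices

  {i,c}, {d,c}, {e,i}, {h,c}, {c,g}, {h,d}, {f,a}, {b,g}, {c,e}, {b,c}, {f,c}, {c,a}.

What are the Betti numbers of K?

b_0 = 1, b_1 = 4.

Order the vertices as a < b < c < d < e < f < g < h < i. Listing each simplex with vertices in this order, K has dimension 1 with simplices:

  0-simplices (9): a, b, c, d, e, f, g, h, i
  1-simplices (12): ac, af, bc, bg, cd, ce, cf, cg, ch, ci, dh, ei

Hence C_0 ≅ Z^9, C_1 ≅ Z^12.

∂_1: C_1 → C_0 sends each edge [p,q] (with p < q) to q − p.
As a 9×12 matrix over Z this has rank 8, with invariant factors (1,1,1,1,1,1,1,1).

Now H_k = ker ∂_k / im ∂_{k+1}, so:

  H_0: rank C_0 − rank ∂_1 = 9 − 8 = 1, and the invariant factors of ∂_1 are all 1, so H_0 ≅ Z.
  H_1: rank ker ∂_1 − rank ∂_2 = (12 − 8) − 0 = 4, and there is no ∂_2, so H_1 ≅ Z^4.

As a check, the Euler characteristic is 9 − 12 = -3, which agrees with 1 − 4 = -3.
(K is a triangulation of a wedge of 4 circles.)

Hence the Betti numbers are b_0 = 1, b_1 = 4.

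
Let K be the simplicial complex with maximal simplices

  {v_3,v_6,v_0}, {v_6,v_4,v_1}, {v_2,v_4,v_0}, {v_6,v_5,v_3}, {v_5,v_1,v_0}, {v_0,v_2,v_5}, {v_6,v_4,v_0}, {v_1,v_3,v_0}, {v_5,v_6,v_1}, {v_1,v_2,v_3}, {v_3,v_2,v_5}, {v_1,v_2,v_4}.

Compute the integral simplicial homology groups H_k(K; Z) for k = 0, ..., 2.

H_0 ≅ Z,  H_1 ≅ Z/2,  H_2 = 0.

We work with the vertex ordering v_0 < v_1 < v_2 < v_3 < v_4 < v_5 < v_6. The simplices of K, each written with vertices in increasing order, are:

  0-simplices (7): [v_0], [v_1], [v_2], [v_3], [v_4], [v_5], [v_6]
  1-simplices (18): (18 of them)
  2-simplices (12): (12 of them)

so the chain groups are C_0 ≅ Z^7, C_1 ≅ Z^18, C_2 ≅ Z^12.

∂_1: C_1 → C_0 is given by ∂[p,q] = [q] − [p]. For instance
  ∂[v_2,v_3] = [v_3] − [v_2].
This gives a 7×18 integer matrix of rank 6; reducing to Smith normal form yields diagonal entries (1,1,1,1,1,1).

The boundary map ∂_2: C_2 → C_1 acts by ∂[p,q,r] = [q,r] − [p,r] + [p,q]. For instance
  ∂[v_0,v_1,v_3] = [v_1,v_3] − [v_0,v_3] + [v_0,v_1],
  ∂[v_1,v_5,v_6] = [v_5,v_6] − [v_1,v_6] + [v_1,v_5].
This gives a 18×12 integer matrix of rank 12; reducing to Smith normal form yields diagonal entries (1,1,1,1,1,1,1,1,1,1,1,2).

From H_k ≅ ker(∂_k) / im(∂_{k+1}) we obtain:

  H_0: rank C_0 − rank ∂_1 = 7 − 6 = 1, and the invariant factors of ∂_1 are all 1, so H_0 = Z.
  H_1: rank ker ∂_1 − rank ∂_2 = (18 − 6) − 12 = 0, and ∂_2 has invariant factor 2 > 1, so H_1 = Z/2.
  H_2: rank ker ∂_2 − rank ∂_3 = (12 − 12) − 0 = 0, and there is no ∂_3, so H_2 = 0.

As a check, the Euler characteristic is 7 − 18 + 12 = 1, which agrees with 1 − 0 + 0 = 1.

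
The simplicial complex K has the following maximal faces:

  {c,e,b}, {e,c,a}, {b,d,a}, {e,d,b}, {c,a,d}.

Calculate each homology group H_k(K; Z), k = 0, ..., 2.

Order the vertices as a < b < c < d < e. Listing each simplex with vertices in this order, K has dimension 2 with simplices:

  0-simplices (5): a, b, c, d, e
  1-simplices (10): ab, ac, ad, ae, bc, bd, be, cd, ce, de
  2-simplices (5): abd, acd, ace, bce, bde

giving chain groups C_0 ≅ Z^5, C_1 ≅ Z^10, C_2 ≅ Z^5.

Boundary ∂_1: C_1 → C_0 is given by ∂[p,q] = [q] − [p].
This gives a 5×10 integer matrix of rank 4; reducing to Smith normal form yields diagonal entries (1,1,1,1).

∂_2: C_2 → C_1 sends each 2-simplex [p,q,r] to [q,r] − [p,r] + [p,q]. For instance
  ∂abd = bd − ad + ab,
  ∂bde = de − be + bd.
As a 10×5 matrix over Z this has rank 5, with invariant factors (1,1,1,1,1).

From H_k ≅ ker(∂_k) / im(∂_{k+1}) we obtain:

  H_0: rank C_0 − rank ∂_1 = 5 − 4 = 1, and the invariant factors of ∂_1 are all 1, so H_0 ≅ Z.
  H_1: rank ker ∂_1 − rank ∂_2 = (10 − 4) − 5 = 1, and the invariant factors of ∂_2 are all 1, so H_1 ≅ Z.
  H_2: rank ker ∂_2 − rank ∂_3 = (5 − 5) − 0 = 0, and there is no ∂_3, so H_2 ≅ 0.

H_0 ≅ Z,  H_1 ≅ Z,  H_2 = 0.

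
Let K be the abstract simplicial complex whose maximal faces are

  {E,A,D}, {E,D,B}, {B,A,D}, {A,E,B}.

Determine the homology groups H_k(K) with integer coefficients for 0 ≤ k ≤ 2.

Fix the vertex order A < B < D < E and write every simplex with vertices in increasing order. Then dim K = 2 and the simplices of K are:

  0-simplices (4): A, B, D, E
  1-simplices (6): AB, AD, AE, BD, BE, DE
  2-simplices (4): ABD, ABE, ADE, BDE

Hence C_0 ≅ Z^4, C_1 ≅ Z^6, C_2 ≅ Z^4.

Boundary ∂_1: C_1 → C_0 maps an edge to its endpoints' difference, ∂[p,q] = q − p.
As a 4×6 matrix over Z this has rank 3, with invariant factors (1,1,1).

∂_2: C_2 → C_1 maps a triangle to the signed sum of its edges. For instance
  ∂BDE = DE − BE + BD,
  ∂ABD = BD − AD + AB.
As a 6×4 matrix over Z this has rank 3, with invariant factors (1,1,1).

Computing H_k = (kernel of ∂_k) / (image of ∂_{k+1}):

  H_0: rank C_0 − rank ∂_1 = 4 − 3 = 1, and the invariant factors of ∂_1 are all 1, so H_0 = Z.
  H_1: rank ker ∂_1 − rank ∂_2 = (6 − 3) − 3 = 0, and the invariant factors of ∂_2 are all 1, so H_1 = 0.
  H_2: rank ker ∂_2 − rank ∂_3 = (4 − 3) − 0 = 1, and there is no ∂_3, so H_2 = Z.

As a check, the Euler characteristic is 4 − 6 + 4 = 2, which agrees with 1 − 0 + 1 = 2.
(K is a triangulation of the 2-sphere S^2.)

H_0 = Z,  H_1 = 0,  H_2 = Z.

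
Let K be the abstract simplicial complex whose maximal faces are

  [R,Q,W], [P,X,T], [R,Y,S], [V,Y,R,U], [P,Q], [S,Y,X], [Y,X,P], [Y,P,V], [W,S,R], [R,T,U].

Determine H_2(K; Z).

Order the vertices as P < Q < R < S < T < U < V < W < X < Y. Listing each simplex with vertices in this order, K has dimension 3 with simplices:

  0-simplices (10): P, Q, R, S, T, U, V, W, X, Y
  1-simplices (22): PQ, PT, PV, PX, PY, QR, QW, RS, RT, RU, RV, RW, RY, SW, SX, SY, TU, TX, UV, UY, VY, XY
  2-simplices (12): PTX, PVY, PXY, QRW, RSW, RSY, RTU, RUV, RUY, RVY, SXY, UVY
  3-simplices (1): RUVY

so the chain groups are C_0 ≅ Z^10, C_1 ≅ Z^22, C_2 ≅ Z^12, C_3 ≅ Z^1.

Boundary ∂_1: C_1 → C_0 maps an edge to its endpoints' difference, ∂[p,q] = q − p.
The 10×22 boundary matrix has rank 9 and Smith normal form diag(1,1,1,1,1,1,1,1,1).

The boundary map ∂_2: C_2 → C_1 maps a triangle to the signed sum of its edges. For instance
  ∂PVY = VY − PY + PV,
  ∂RTU = TU − RU + RT.
The 22×12 boundary matrix has rank 11 and Smith normal form diag(1,1,1,1,1,1,1,1,1,1,1).

∂_3: C_3 → C_2 sends each 3-simplex σ to the alternating sum Σ_i (−1)^i (σ with its i-th vertex removed). For instance
  ∂RUVY = UVY − RVY + RUY − RUV.
The resulting 12×1 matrix has rank 1, and its Smith normal form has invariant factors (1).

Now H_k = ker ∂_k / im ∂_{k+1}, so:

  H_2: rank ker ∂_2 − rank ∂_3 = (12 − 11) − 1 = 0, and the invariant factors of ∂_3 are all 1, so H_2 ≅ 0.

H_2 ≅ 0.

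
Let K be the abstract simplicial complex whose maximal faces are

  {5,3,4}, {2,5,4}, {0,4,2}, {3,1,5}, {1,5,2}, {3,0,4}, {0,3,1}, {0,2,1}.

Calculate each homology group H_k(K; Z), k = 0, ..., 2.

Fix the vertex order 0 < 1 < 2 < 3 < 4 < 5 and write every simplex with vertices in increasing order. Then dim K = 2 and the simplices of K are:

  0-simplices (6): [0], [1], [2], [3], [4], [5]
  1-simplices (12): [0,1], [0,2], [0,3], [0,4], [1,2], [1,3], [1,5], [2,4], [2,5], [3,4], [3,5], [4,5]
  2-simplices (8): [0,1,2], [0,1,3], [0,2,4], [0,3,4], [1,2,5], [1,3,5], [2,4,5], [3,4,5]

so the chain groups are C_0 ≅ Z^6, C_1 ≅ Z^12, C_2 ≅ Z^8.

Boundary ∂_1: C_1 → C_0 maps an edge to its endpoints' difference, ∂[p,q] = q − p. For instance
  ∂[1,5] = [5] − [1].
The 6×12 boundary matrix has rank 5 and Smith normal form diag(1,1,1,1,1).

Boundary ∂_2: C_2 → C_1 acts by ∂[p,q,r] = [q,r] − [p,r] + [p,q]. For instance
  ∂[0,1,3] = [1,3] − [0,3] + [0,1],
  ∂[0,3,4] = [3,4] − [0,4] + [0,3].
The 12×8 boundary matrix has rank 7 and Smith normal form diag(1,1,1,1,1,1,1).

Now H_k = ker ∂_k / im ∂_{k+1}, so:

  H_0: rank C_0 − rank ∂_1 = 6 − 5 = 1, and the invariant factors of ∂_1 are all 1, so H_0 ≅ Z.
  H_1: rank ker ∂_1 − rank ∂_2 = (12 − 5) − 7 = 0, and the invariant factors of ∂_2 are all 1, so H_1 ≅ 0.
  H_2: rank ker ∂_2 − rank ∂_3 = (8 − 7) − 0 = 1, and there is no ∂_3, so H_2 ≅ Z.

As a check, the Euler characteristic is 6 − 12 + 8 = 2, which agrees with 1 − 0 + 1 = 2.

H_0 = Z,  H_1 = 0,  H_2 = Z.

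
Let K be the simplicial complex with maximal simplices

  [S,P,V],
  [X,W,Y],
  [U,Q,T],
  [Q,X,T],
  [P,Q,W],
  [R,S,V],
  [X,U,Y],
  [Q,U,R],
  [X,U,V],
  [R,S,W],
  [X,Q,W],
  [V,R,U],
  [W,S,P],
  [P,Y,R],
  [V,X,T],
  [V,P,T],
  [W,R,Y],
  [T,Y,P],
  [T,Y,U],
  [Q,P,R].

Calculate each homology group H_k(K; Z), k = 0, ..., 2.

We work with the vertex ordering P < Q < R < S < T < U < V < W < X < Y. The simplices of K, each written with vertices in increasing order, are:

  0-simplices (10): P, Q, R, S, T, U, V, W, X, Y
  1-simplices (30): PQ, PR, PS, PT, PV, PW, PY, QR, QT, QU, QW, QX, RS, RU, RV, RW, RY, SV, SW, TU, TV, TX, TY, UV, UX, UY, VX, WX, WY, XY
  2-simplices (20): PQR, PQW, PRY, PSV, PSW, PTV, PTY, QRU, QTU, QTX, QWX, RSV, RSW, RUV, RWY, TUY, TVX, UVX, UXY, WXY

giving chain groups C_0 ≅ Z^10, C_1 ≅ Z^30, C_2 ≅ Z^20.

The boundary map ∂_1: C_1 → C_0 is given by ∂[p,q] = [q] − [p]. For instance
  ∂TU = U − T.
As a 10×30 matrix over Z this has rank 9, with invariant factors (1,1,1,1,1,1,1,1,1).

The boundary map ∂_2: C_2 → C_1 acts by ∂[p,q,r] = [q,r] − [p,r] + [p,q]. For instance
  ∂QTX = TX − QX + QT,
  ∂RWY = WY − RY + RW.
The 30×20 boundary matrix has rank 20 and Smith normal form diag(1,1,1,1,1,1,1,1,1,1,1,1,1,1,1,1,1,1,1,2).

Now H_k = ker ∂_k / im ∂_{k+1}, so:

  H_0: rank C_0 − rank ∂_1 = 10 − 9 = 1, and the invariant factors of ∂_1 are all 1, so H_0 = Z.
  H_1: rank ker ∂_1 − rank ∂_2 = (30 − 9) − 20 = 1, and ∂_2 has invariant factor 2 > 1, so H_1 = Z ⊕ Z/2Z.
  H_2: rank ker ∂_2 − rank ∂_3 = (20 − 20) − 0 = 0, and there is no ∂_3, so H_2 = 0.

As a check, the Euler characteristic is 10 − 30 + 20 = 0, which agrees with 1 − 1 + 0 = 0.

H_0 ≅ Z,  H_1 ≅ Z ⊕ Z/2Z,  H_2 = 0.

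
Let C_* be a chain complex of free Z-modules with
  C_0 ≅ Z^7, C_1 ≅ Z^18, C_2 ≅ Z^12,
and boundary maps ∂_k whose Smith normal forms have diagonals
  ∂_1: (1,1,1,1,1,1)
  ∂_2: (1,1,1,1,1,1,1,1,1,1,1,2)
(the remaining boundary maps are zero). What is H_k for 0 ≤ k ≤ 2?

H_0 ≅ Z,  H_1 ≅ Z/2,  H_2 = 0.

H_0: b_0 = 7 − 0 − 6 = 1; torsion from ∂_1 factors > 1: none. So H_0 ≅ Z.
H_1: b_1 = 18 − 6 − 12 = 0; torsion from ∂_2 factors > 1: [2]. So H_1 ≅ Z/2.
H_2: b_2 = 12 − 12 − 0 = 0; torsion from ∂_3 factors > 1: none. So H_2 ≅ 0.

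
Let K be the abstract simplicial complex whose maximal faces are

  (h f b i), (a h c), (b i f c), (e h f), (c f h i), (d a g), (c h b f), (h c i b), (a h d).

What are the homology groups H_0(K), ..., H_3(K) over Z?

We work with the vertex ordering a < b < c < d < e < f < g < h < i. The simplices of K, each written with vertices in increasing order, are:

  0-simplices (9): a, b, c, d, e, f, g, h, i
  1-simplices (18): ac, ad, ag, ah, bc, bf, bh, bi, cf, ch, ci, dg, dh, ef, eh, fh, fi, hi
  2-simplices (14): ach, adg, adh, bcf, bch, bci, bfh, bfi, bhi, cfh, cfi, chi, efh, fhi
  3-simplices (5): bcfh, bcfi, bchi, bfhi, cfhi

so the chain groups are C_0 ≅ Z^9, C_1 ≅ Z^18, C_2 ≅ Z^14, C_3 ≅ Z^5.

The boundary map ∂_1: C_1 → C_0 maps an edge to its endpoints' difference, ∂[p,q] = q − p. For instance
  ∂ch = h − c.
The 9×18 boundary matrix has rank 8 and Smith normal form diag(1,1,1,1,1,1,1,1).

The boundary map ∂_2: C_2 → C_1 maps a triangle to the signed sum of its edges. For instance
  ∂adh = dh − ah + ad,
  ∂bhi = hi − bi + bh.
As a 18×14 matrix over Z this has rank 10, with invariant factors (1,1,1,1,1,1,1,1,1,1).

The boundary map ∂_3: C_3 → C_2 sends each 3-simplex σ to the alternating sum Σ_i (−1)^i (σ with its i-th vertex removed). For instance
  ∂bcfh = cfh − bfh + bch − bcf,
  ∂bcfi = cfi − bfi + bci − bcf.
The 14×5 boundary matrix has rank 4 and Smith normal form diag(1,1,1,1).

Computing H_k = (kernel of ∂_k) / (image of ∂_{k+1}):

  H_0: rank C_0 − rank ∂_1 = 9 − 8 = 1, and the invariant factors of ∂_1 are all 1, so H_0 = Z.
  H_1: rank ker ∂_1 − rank ∂_2 = (18 − 8) − 10 = 0, and the invariant factors of ∂_2 are all 1, so H_1 = 0.
  H_2: rank ker ∂_2 − rank ∂_3 = (14 − 10) − 4 = 0, and the invariant factors of ∂_3 are all 1, so H_2 = 0.
  H_3: rank ker ∂_3 − rank ∂_4 = (5 − 4) − 0 = 1, and there is no ∂_4, so H_3 = Z.

H_0 = Z,  H_1 = 0,  H_2 = 0,  H_3 = Z.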